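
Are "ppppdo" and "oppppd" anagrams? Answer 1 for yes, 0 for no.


Strings: "ppppdo", "oppppd"
Sorted first:  dopppp
Sorted second: dopppp
Sorted forms match => anagrams

1


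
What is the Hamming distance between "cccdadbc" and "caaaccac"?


Comparing "cccdadbc" and "caaaccac" position by position:
  Position 0: 'c' vs 'c' => same
  Position 1: 'c' vs 'a' => differ
  Position 2: 'c' vs 'a' => differ
  Position 3: 'd' vs 'a' => differ
  Position 4: 'a' vs 'c' => differ
  Position 5: 'd' vs 'c' => differ
  Position 6: 'b' vs 'a' => differ
  Position 7: 'c' vs 'c' => same
Total differences (Hamming distance): 6

6


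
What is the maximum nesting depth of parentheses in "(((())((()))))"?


Input: "(((())((()))))"
Tracking depth:
  Position 0 '(': depth becomes 1
  Position 1 '(': depth becomes 2
  Position 2 '(': depth becomes 3
  Position 3 '(': depth becomes 4
  Position 4 ')': depth becomes 3
  Position 5 ')': depth becomes 2
  Position 6 '(': depth becomes 3
  Position 7 '(': depth becomes 4
  Position 8 '(': depth becomes 5
  Position 9 ')': depth becomes 4
  Position 10 ')': depth becomes 3
  Position 11 ')': depth becomes 2
  Position 12 ')': depth becomes 1
  Position 13 ')': depth becomes 0
Maximum depth reached: 5

5


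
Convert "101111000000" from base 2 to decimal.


Input: "101111000000" in base 2
Positional expansion:
  Digit '1' (value 1) x 2^11 = 2048
  Digit '0' (value 0) x 2^10 = 0
  Digit '1' (value 1) x 2^9 = 512
  Digit '1' (value 1) x 2^8 = 256
  Digit '1' (value 1) x 2^7 = 128
  Digit '1' (value 1) x 2^6 = 64
  Digit '0' (value 0) x 2^5 = 0
  Digit '0' (value 0) x 2^4 = 0
  Digit '0' (value 0) x 2^3 = 0
  Digit '0' (value 0) x 2^2 = 0
  Digit '0' (value 0) x 2^1 = 0
  Digit '0' (value 0) x 2^0 = 0
Sum = 3008

3008


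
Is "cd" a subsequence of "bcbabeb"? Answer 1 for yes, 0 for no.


Check if "cd" is a subsequence of "bcbabeb"
Greedy scan:
  Position 0 ('b'): no match needed
  Position 1 ('c'): matches sub[0] = 'c'
  Position 2 ('b'): no match needed
  Position 3 ('a'): no match needed
  Position 4 ('b'): no match needed
  Position 5 ('e'): no match needed
  Position 6 ('b'): no match needed
Only matched 1/2 characters => not a subsequence

0


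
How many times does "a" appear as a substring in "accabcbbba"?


Searching for "a" in "accabcbbba"
Scanning each position:
  Position 0: "a" => MATCH
  Position 1: "c" => no
  Position 2: "c" => no
  Position 3: "a" => MATCH
  Position 4: "b" => no
  Position 5: "c" => no
  Position 6: "b" => no
  Position 7: "b" => no
  Position 8: "b" => no
  Position 9: "a" => MATCH
Total occurrences: 3

3


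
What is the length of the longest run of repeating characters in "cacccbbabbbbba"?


Input: "cacccbbabbbbba"
Scanning for longest run:
  Position 1 ('a'): new char, reset run to 1
  Position 2 ('c'): new char, reset run to 1
  Position 3 ('c'): continues run of 'c', length=2
  Position 4 ('c'): continues run of 'c', length=3
  Position 5 ('b'): new char, reset run to 1
  Position 6 ('b'): continues run of 'b', length=2
  Position 7 ('a'): new char, reset run to 1
  Position 8 ('b'): new char, reset run to 1
  Position 9 ('b'): continues run of 'b', length=2
  Position 10 ('b'): continues run of 'b', length=3
  Position 11 ('b'): continues run of 'b', length=4
  Position 12 ('b'): continues run of 'b', length=5
  Position 13 ('a'): new char, reset run to 1
Longest run: 'b' with length 5

5


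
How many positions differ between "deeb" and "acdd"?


Comparing "deeb" and "acdd" position by position:
  Position 0: 'd' vs 'a' => DIFFER
  Position 1: 'e' vs 'c' => DIFFER
  Position 2: 'e' vs 'd' => DIFFER
  Position 3: 'b' vs 'd' => DIFFER
Positions that differ: 4

4


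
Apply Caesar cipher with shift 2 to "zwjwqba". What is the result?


Caesar cipher: shift "zwjwqba" by 2
  'z' (pos 25) + 2 = pos 1 = 'b'
  'w' (pos 22) + 2 = pos 24 = 'y'
  'j' (pos 9) + 2 = pos 11 = 'l'
  'w' (pos 22) + 2 = pos 24 = 'y'
  'q' (pos 16) + 2 = pos 18 = 's'
  'b' (pos 1) + 2 = pos 3 = 'd'
  'a' (pos 0) + 2 = pos 2 = 'c'
Result: bylysdc

bylysdc


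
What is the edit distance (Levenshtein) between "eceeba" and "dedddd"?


Computing edit distance: "eceeba" -> "dedddd"
DP table:
           d    e    d    d    d    d
      0    1    2    3    4    5    6
  e   1    1    1    2    3    4    5
  c   2    2    2    2    3    4    5
  e   3    3    2    3    3    4    5
  e   4    4    3    3    4    4    5
  b   5    5    4    4    4    5    5
  a   6    6    5    5    5    5    6
Edit distance = dp[6][6] = 6

6


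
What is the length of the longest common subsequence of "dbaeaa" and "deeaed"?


LCS of "dbaeaa" and "deeaed"
DP table:
           d    e    e    a    e    d
      0    0    0    0    0    0    0
  d   0    1    1    1    1    1    1
  b   0    1    1    1    1    1    1
  a   0    1    1    1    2    2    2
  e   0    1    2    2    2    3    3
  a   0    1    2    2    3    3    3
  a   0    1    2    2    3    3    3
LCS length = dp[6][6] = 3

3


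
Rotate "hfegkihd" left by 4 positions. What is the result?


Input: "hfegkihd", rotate left by 4
First 4 characters: "hfeg"
Remaining characters: "kihd"
Concatenate remaining + first: "kihd" + "hfeg" = "kihdhfeg"

kihdhfeg


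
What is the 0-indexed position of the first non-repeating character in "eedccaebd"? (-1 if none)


Input: eedccaebd
Character frequencies:
  'a': 1
  'b': 1
  'c': 2
  'd': 2
  'e': 3
Scanning left to right for freq == 1:
  Position 0 ('e'): freq=3, skip
  Position 1 ('e'): freq=3, skip
  Position 2 ('d'): freq=2, skip
  Position 3 ('c'): freq=2, skip
  Position 4 ('c'): freq=2, skip
  Position 5 ('a'): unique! => answer = 5

5


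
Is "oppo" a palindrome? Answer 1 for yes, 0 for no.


Input: oppo
Reversed: oppo
  Compare pos 0 ('o') with pos 3 ('o'): match
  Compare pos 1 ('p') with pos 2 ('p'): match
Result: palindrome

1


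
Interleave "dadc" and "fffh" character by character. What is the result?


Interleaving "dadc" and "fffh":
  Position 0: 'd' from first, 'f' from second => "df"
  Position 1: 'a' from first, 'f' from second => "af"
  Position 2: 'd' from first, 'f' from second => "df"
  Position 3: 'c' from first, 'h' from second => "ch"
Result: dfafdfch

dfafdfch


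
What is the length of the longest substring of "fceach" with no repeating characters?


Input: "fceach"
Sliding window (track last position of each char):
  Position 0 ('f'): window [0,0] length 1 -- new best
  Position 1 ('c'): window [0,1] length 2 -- new best
  Position 2 ('e'): window [0,2] length 3 -- new best
  Position 3 ('a'): window [0,3] length 4 -- new best
  Position 4 ('c'): repeat (last at 1), move window start to 2
  Position 4 ('c'): window [2,4] length 3
  Position 5 ('h'): window [2,5] length 4
Longest substring with no repeats: "fcea" with length 4

4


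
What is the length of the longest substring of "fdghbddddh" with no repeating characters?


Input: "fdghbddddh"
Sliding window (track last position of each char):
  Position 0 ('f'): window [0,0] length 1 -- new best
  Position 1 ('d'): window [0,1] length 2 -- new best
  Position 2 ('g'): window [0,2] length 3 -- new best
  Position 3 ('h'): window [0,3] length 4 -- new best
  Position 4 ('b'): window [0,4] length 5 -- new best
  Position 5 ('d'): repeat (last at 1), move window start to 2
  Position 5 ('d'): window [2,5] length 4
  Position 6 ('d'): repeat (last at 5), move window start to 6
  Position 6 ('d'): window [6,6] length 1
  Position 7 ('d'): repeat (last at 6), move window start to 7
  Position 7 ('d'): window [7,7] length 1
  Position 8 ('d'): repeat (last at 7), move window start to 8
  Position 8 ('d'): window [8,8] length 1
  Position 9 ('h'): window [8,9] length 2
Longest substring with no repeats: "fdghb" with length 5

5


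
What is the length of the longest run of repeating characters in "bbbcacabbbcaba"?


Input: "bbbcacabbbcaba"
Scanning for longest run:
  Position 1 ('b'): continues run of 'b', length=2
  Position 2 ('b'): continues run of 'b', length=3
  Position 3 ('c'): new char, reset run to 1
  Position 4 ('a'): new char, reset run to 1
  Position 5 ('c'): new char, reset run to 1
  Position 6 ('a'): new char, reset run to 1
  Position 7 ('b'): new char, reset run to 1
  Position 8 ('b'): continues run of 'b', length=2
  Position 9 ('b'): continues run of 'b', length=3
  Position 10 ('c'): new char, reset run to 1
  Position 11 ('a'): new char, reset run to 1
  Position 12 ('b'): new char, reset run to 1
  Position 13 ('a'): new char, reset run to 1
Longest run: 'b' with length 3

3


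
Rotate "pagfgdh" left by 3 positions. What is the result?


Input: "pagfgdh", rotate left by 3
First 3 characters: "pag"
Remaining characters: "fgdh"
Concatenate remaining + first: "fgdh" + "pag" = "fgdhpag"

fgdhpag


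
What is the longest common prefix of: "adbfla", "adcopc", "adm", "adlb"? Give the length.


Words: adbfla, adcopc, adm, adlb
  Position 0: all 'a' => match
  Position 1: all 'd' => match
  Position 2: ('b', 'c', 'm', 'l') => mismatch, stop
LCP = "ad" (length 2)

2


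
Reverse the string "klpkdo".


Input: klpkdo
Reading characters right to left:
  Position 5: 'o'
  Position 4: 'd'
  Position 3: 'k'
  Position 2: 'p'
  Position 1: 'l'
  Position 0: 'k'
Reversed: odkplk

odkplk


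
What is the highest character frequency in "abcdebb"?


Input: abcdebb
Character counts:
  'a': 1
  'b': 3
  'c': 1
  'd': 1
  'e': 1
Maximum frequency: 3

3


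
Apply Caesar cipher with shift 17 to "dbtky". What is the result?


Caesar cipher: shift "dbtky" by 17
  'd' (pos 3) + 17 = pos 20 = 'u'
  'b' (pos 1) + 17 = pos 18 = 's'
  't' (pos 19) + 17 = pos 10 = 'k'
  'k' (pos 10) + 17 = pos 1 = 'b'
  'y' (pos 24) + 17 = pos 15 = 'p'
Result: uskbp

uskbp


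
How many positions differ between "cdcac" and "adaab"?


Comparing "cdcac" and "adaab" position by position:
  Position 0: 'c' vs 'a' => DIFFER
  Position 1: 'd' vs 'd' => same
  Position 2: 'c' vs 'a' => DIFFER
  Position 3: 'a' vs 'a' => same
  Position 4: 'c' vs 'b' => DIFFER
Positions that differ: 3

3


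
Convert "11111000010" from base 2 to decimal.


Input: "11111000010" in base 2
Positional expansion:
  Digit '1' (value 1) x 2^10 = 1024
  Digit '1' (value 1) x 2^9 = 512
  Digit '1' (value 1) x 2^8 = 256
  Digit '1' (value 1) x 2^7 = 128
  Digit '1' (value 1) x 2^6 = 64
  Digit '0' (value 0) x 2^5 = 0
  Digit '0' (value 0) x 2^4 = 0
  Digit '0' (value 0) x 2^3 = 0
  Digit '0' (value 0) x 2^2 = 0
  Digit '1' (value 1) x 2^1 = 2
  Digit '0' (value 0) x 2^0 = 0
Sum = 1986

1986


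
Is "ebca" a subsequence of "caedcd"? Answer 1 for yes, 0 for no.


Check if "ebca" is a subsequence of "caedcd"
Greedy scan:
  Position 0 ('c'): no match needed
  Position 1 ('a'): no match needed
  Position 2 ('e'): matches sub[0] = 'e'
  Position 3 ('d'): no match needed
  Position 4 ('c'): no match needed
  Position 5 ('d'): no match needed
Only matched 1/4 characters => not a subsequence

0


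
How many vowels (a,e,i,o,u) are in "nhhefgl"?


Input: nhhefgl
Checking each character:
  'n' at position 0: consonant
  'h' at position 1: consonant
  'h' at position 2: consonant
  'e' at position 3: vowel (running total: 1)
  'f' at position 4: consonant
  'g' at position 5: consonant
  'l' at position 6: consonant
Total vowels: 1

1


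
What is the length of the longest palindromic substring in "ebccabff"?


Input: "ebccabff"
Checking substrings for palindromes:
  [2:4] "cc" (len 2) => palindrome
  [6:8] "ff" (len 2) => palindrome
Longest palindromic substring: "cc" with length 2

2


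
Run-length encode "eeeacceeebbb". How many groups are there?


Input: eeeacceeebbb
Scanning for consecutive runs:
  Group 1: 'e' x 3 (positions 0-2)
  Group 2: 'a' x 1 (positions 3-3)
  Group 3: 'c' x 2 (positions 4-5)
  Group 4: 'e' x 3 (positions 6-8)
  Group 5: 'b' x 3 (positions 9-11)
Total groups: 5

5


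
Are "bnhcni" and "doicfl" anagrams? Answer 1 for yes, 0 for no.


Strings: "bnhcni", "doicfl"
Sorted first:  bchinn
Sorted second: cdfilo
Differ at position 0: 'b' vs 'c' => not anagrams

0


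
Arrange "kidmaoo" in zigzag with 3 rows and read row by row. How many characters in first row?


Zigzag "kidmaoo" into 3 rows:
Placing characters:
  'k' => row 0
  'i' => row 1
  'd' => row 2
  'm' => row 1
  'a' => row 0
  'o' => row 1
  'o' => row 2
Rows:
  Row 0: "ka"
  Row 1: "imo"
  Row 2: "do"
First row length: 2

2


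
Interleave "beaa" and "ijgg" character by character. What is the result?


Interleaving "beaa" and "ijgg":
  Position 0: 'b' from first, 'i' from second => "bi"
  Position 1: 'e' from first, 'j' from second => "ej"
  Position 2: 'a' from first, 'g' from second => "ag"
  Position 3: 'a' from first, 'g' from second => "ag"
Result: biejagag

biejagag


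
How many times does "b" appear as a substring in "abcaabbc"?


Searching for "b" in "abcaabbc"
Scanning each position:
  Position 0: "a" => no
  Position 1: "b" => MATCH
  Position 2: "c" => no
  Position 3: "a" => no
  Position 4: "a" => no
  Position 5: "b" => MATCH
  Position 6: "b" => MATCH
  Position 7: "c" => no
Total occurrences: 3

3


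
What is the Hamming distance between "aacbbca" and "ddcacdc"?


Comparing "aacbbca" and "ddcacdc" position by position:
  Position 0: 'a' vs 'd' => differ
  Position 1: 'a' vs 'd' => differ
  Position 2: 'c' vs 'c' => same
  Position 3: 'b' vs 'a' => differ
  Position 4: 'b' vs 'c' => differ
  Position 5: 'c' vs 'd' => differ
  Position 6: 'a' vs 'c' => differ
Total differences (Hamming distance): 6

6


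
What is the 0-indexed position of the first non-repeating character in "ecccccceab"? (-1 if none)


Input: ecccccceab
Character frequencies:
  'a': 1
  'b': 1
  'c': 6
  'e': 2
Scanning left to right for freq == 1:
  Position 0 ('e'): freq=2, skip
  Position 1 ('c'): freq=6, skip
  Position 2 ('c'): freq=6, skip
  Position 3 ('c'): freq=6, skip
  Position 4 ('c'): freq=6, skip
  Position 5 ('c'): freq=6, skip
  Position 6 ('c'): freq=6, skip
  Position 7 ('e'): freq=2, skip
  Position 8 ('a'): unique! => answer = 8

8


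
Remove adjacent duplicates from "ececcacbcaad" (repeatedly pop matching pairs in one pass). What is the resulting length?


Input: ececcacbcaad
Stack-based adjacent duplicate removal:
  Read 'e': push. Stack: e
  Read 'c': push. Stack: ec
  Read 'e': push. Stack: ece
  Read 'c': push. Stack: ecec
  Read 'c': matches stack top 'c' => pop. Stack: ece
  Read 'a': push. Stack: ecea
  Read 'c': push. Stack: eceac
  Read 'b': push. Stack: eceacb
  Read 'c': push. Stack: eceacbc
  Read 'a': push. Stack: eceacbca
  Read 'a': matches stack top 'a' => pop. Stack: eceacbc
  Read 'd': push. Stack: eceacbcd
Final stack: "eceacbcd" (length 8)

8


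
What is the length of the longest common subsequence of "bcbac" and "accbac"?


LCS of "bcbac" and "accbac"
DP table:
           a    c    c    b    a    c
      0    0    0    0    0    0    0
  b   0    0    0    0    1    1    1
  c   0    0    1    1    1    1    2
  b   0    0    1    1    2    2    2
  a   0    1    1    1    2    3    3
  c   0    1    2    2    2    3    4
LCS length = dp[5][6] = 4

4


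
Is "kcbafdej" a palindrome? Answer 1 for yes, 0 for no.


Input: kcbafdej
Reversed: jedfabck
  Compare pos 0 ('k') with pos 7 ('j'): MISMATCH
  Compare pos 1 ('c') with pos 6 ('e'): MISMATCH
  Compare pos 2 ('b') with pos 5 ('d'): MISMATCH
  Compare pos 3 ('a') with pos 4 ('f'): MISMATCH
Result: not a palindrome

0


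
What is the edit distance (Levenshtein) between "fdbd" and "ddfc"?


Computing edit distance: "fdbd" -> "ddfc"
DP table:
           d    d    f    c
      0    1    2    3    4
  f   1    1    2    2    3
  d   2    1    1    2    3
  b   3    2    2    2    3
  d   4    3    2    3    3
Edit distance = dp[4][4] = 3

3


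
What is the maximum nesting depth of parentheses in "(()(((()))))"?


Input: "(()(((()))))"
Tracking depth:
  Position 0 '(': depth becomes 1
  Position 1 '(': depth becomes 2
  Position 2 ')': depth becomes 1
  Position 3 '(': depth becomes 2
  Position 4 '(': depth becomes 3
  Position 5 '(': depth becomes 4
  Position 6 '(': depth becomes 5
  Position 7 ')': depth becomes 4
  Position 8 ')': depth becomes 3
  Position 9 ')': depth becomes 2
  Position 10 ')': depth becomes 1
  Position 11 ')': depth becomes 0
Maximum depth reached: 5

5


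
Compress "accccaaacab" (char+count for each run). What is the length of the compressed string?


Input: accccaaacab
Runs:
  'a' x 1 => "a1"
  'c' x 4 => "c4"
  'a' x 3 => "a3"
  'c' x 1 => "c1"
  'a' x 1 => "a1"
  'b' x 1 => "b1"
Compressed: "a1c4a3c1a1b1"
Compressed length: 12

12


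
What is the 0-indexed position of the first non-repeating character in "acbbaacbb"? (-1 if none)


Input: acbbaacbb
Character frequencies:
  'a': 3
  'b': 4
  'c': 2
Scanning left to right for freq == 1:
  Position 0 ('a'): freq=3, skip
  Position 1 ('c'): freq=2, skip
  Position 2 ('b'): freq=4, skip
  Position 3 ('b'): freq=4, skip
  Position 4 ('a'): freq=3, skip
  Position 5 ('a'): freq=3, skip
  Position 6 ('c'): freq=2, skip
  Position 7 ('b'): freq=4, skip
  Position 8 ('b'): freq=4, skip
  No unique character found => answer = -1

-1


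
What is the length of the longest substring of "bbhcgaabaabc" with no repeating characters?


Input: "bbhcgaabaabc"
Sliding window (track last position of each char):
  Position 0 ('b'): window [0,0] length 1 -- new best
  Position 1 ('b'): repeat (last at 0), move window start to 1
  Position 1 ('b'): window [1,1] length 1
  Position 2 ('h'): window [1,2] length 2 -- new best
  Position 3 ('c'): window [1,3] length 3 -- new best
  Position 4 ('g'): window [1,4] length 4 -- new best
  Position 5 ('a'): window [1,5] length 5 -- new best
  Position 6 ('a'): repeat (last at 5), move window start to 6
  Position 6 ('a'): window [6,6] length 1
  Position 7 ('b'): window [6,7] length 2
  Position 8 ('a'): repeat (last at 6), move window start to 7
  Position 8 ('a'): window [7,8] length 2
  Position 9 ('a'): repeat (last at 8), move window start to 9
  Position 9 ('a'): window [9,9] length 1
  Position 10 ('b'): window [9,10] length 2
  Position 11 ('c'): window [9,11] length 3
Longest substring with no repeats: "bhcga" with length 5

5


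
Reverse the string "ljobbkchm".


Input: ljobbkchm
Reading characters right to left:
  Position 8: 'm'
  Position 7: 'h'
  Position 6: 'c'
  Position 5: 'k'
  Position 4: 'b'
  Position 3: 'b'
  Position 2: 'o'
  Position 1: 'j'
  Position 0: 'l'
Reversed: mhckbbojl

mhckbbojl


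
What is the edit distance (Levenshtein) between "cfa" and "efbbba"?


Computing edit distance: "cfa" -> "efbbba"
DP table:
           e    f    b    b    b    a
      0    1    2    3    4    5    6
  c   1    1    2    3    4    5    6
  f   2    2    1    2    3    4    5
  a   3    3    2    2    3    4    4
Edit distance = dp[3][6] = 4

4


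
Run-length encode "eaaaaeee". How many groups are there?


Input: eaaaaeee
Scanning for consecutive runs:
  Group 1: 'e' x 1 (positions 0-0)
  Group 2: 'a' x 4 (positions 1-4)
  Group 3: 'e' x 3 (positions 5-7)
Total groups: 3

3


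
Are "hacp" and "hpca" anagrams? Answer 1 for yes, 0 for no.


Strings: "hacp", "hpca"
Sorted first:  achp
Sorted second: achp
Sorted forms match => anagrams

1


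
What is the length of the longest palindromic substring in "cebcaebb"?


Input: "cebcaebb"
Checking substrings for palindromes:
  [6:8] "bb" (len 2) => palindrome
Longest palindromic substring: "bb" with length 2

2


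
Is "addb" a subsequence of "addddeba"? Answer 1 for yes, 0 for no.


Check if "addb" is a subsequence of "addddeba"
Greedy scan:
  Position 0 ('a'): matches sub[0] = 'a'
  Position 1 ('d'): matches sub[1] = 'd'
  Position 2 ('d'): matches sub[2] = 'd'
  Position 3 ('d'): no match needed
  Position 4 ('d'): no match needed
  Position 5 ('e'): no match needed
  Position 6 ('b'): matches sub[3] = 'b'
  Position 7 ('a'): no match needed
All 4 characters matched => is a subsequence

1


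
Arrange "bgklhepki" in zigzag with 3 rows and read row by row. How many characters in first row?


Zigzag "bgklhepki" into 3 rows:
Placing characters:
  'b' => row 0
  'g' => row 1
  'k' => row 2
  'l' => row 1
  'h' => row 0
  'e' => row 1
  'p' => row 2
  'k' => row 1
  'i' => row 0
Rows:
  Row 0: "bhi"
  Row 1: "glek"
  Row 2: "kp"
First row length: 3

3


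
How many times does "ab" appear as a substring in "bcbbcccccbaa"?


Searching for "ab" in "bcbbcccccbaa"
Scanning each position:
  Position 0: "bc" => no
  Position 1: "cb" => no
  Position 2: "bb" => no
  Position 3: "bc" => no
  Position 4: "cc" => no
  Position 5: "cc" => no
  Position 6: "cc" => no
  Position 7: "cc" => no
  Position 8: "cb" => no
  Position 9: "ba" => no
  Position 10: "aa" => no
Total occurrences: 0

0


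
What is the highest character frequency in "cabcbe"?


Input: cabcbe
Character counts:
  'a': 1
  'b': 2
  'c': 2
  'e': 1
Maximum frequency: 2

2


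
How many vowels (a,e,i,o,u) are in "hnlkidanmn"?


Input: hnlkidanmn
Checking each character:
  'h' at position 0: consonant
  'n' at position 1: consonant
  'l' at position 2: consonant
  'k' at position 3: consonant
  'i' at position 4: vowel (running total: 1)
  'd' at position 5: consonant
  'a' at position 6: vowel (running total: 2)
  'n' at position 7: consonant
  'm' at position 8: consonant
  'n' at position 9: consonant
Total vowels: 2

2


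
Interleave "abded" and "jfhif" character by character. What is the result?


Interleaving "abded" and "jfhif":
  Position 0: 'a' from first, 'j' from second => "aj"
  Position 1: 'b' from first, 'f' from second => "bf"
  Position 2: 'd' from first, 'h' from second => "dh"
  Position 3: 'e' from first, 'i' from second => "ei"
  Position 4: 'd' from first, 'f' from second => "df"
Result: ajbfdheidf

ajbfdheidf


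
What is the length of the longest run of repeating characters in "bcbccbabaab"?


Input: "bcbccbabaab"
Scanning for longest run:
  Position 1 ('c'): new char, reset run to 1
  Position 2 ('b'): new char, reset run to 1
  Position 3 ('c'): new char, reset run to 1
  Position 4 ('c'): continues run of 'c', length=2
  Position 5 ('b'): new char, reset run to 1
  Position 6 ('a'): new char, reset run to 1
  Position 7 ('b'): new char, reset run to 1
  Position 8 ('a'): new char, reset run to 1
  Position 9 ('a'): continues run of 'a', length=2
  Position 10 ('b'): new char, reset run to 1
Longest run: 'c' with length 2

2


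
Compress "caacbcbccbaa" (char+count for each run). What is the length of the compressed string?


Input: caacbcbccbaa
Runs:
  'c' x 1 => "c1"
  'a' x 2 => "a2"
  'c' x 1 => "c1"
  'b' x 1 => "b1"
  'c' x 1 => "c1"
  'b' x 1 => "b1"
  'c' x 2 => "c2"
  'b' x 1 => "b1"
  'a' x 2 => "a2"
Compressed: "c1a2c1b1c1b1c2b1a2"
Compressed length: 18

18


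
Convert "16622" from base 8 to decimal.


Input: "16622" in base 8
Positional expansion:
  Digit '1' (value 1) x 8^4 = 4096
  Digit '6' (value 6) x 8^3 = 3072
  Digit '6' (value 6) x 8^2 = 384
  Digit '2' (value 2) x 8^1 = 16
  Digit '2' (value 2) x 8^0 = 2
Sum = 7570

7570


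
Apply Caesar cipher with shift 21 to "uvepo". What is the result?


Caesar cipher: shift "uvepo" by 21
  'u' (pos 20) + 21 = pos 15 = 'p'
  'v' (pos 21) + 21 = pos 16 = 'q'
  'e' (pos 4) + 21 = pos 25 = 'z'
  'p' (pos 15) + 21 = pos 10 = 'k'
  'o' (pos 14) + 21 = pos 9 = 'j'
Result: pqzkj

pqzkj


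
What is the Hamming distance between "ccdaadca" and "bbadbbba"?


Comparing "ccdaadca" and "bbadbbba" position by position:
  Position 0: 'c' vs 'b' => differ
  Position 1: 'c' vs 'b' => differ
  Position 2: 'd' vs 'a' => differ
  Position 3: 'a' vs 'd' => differ
  Position 4: 'a' vs 'b' => differ
  Position 5: 'd' vs 'b' => differ
  Position 6: 'c' vs 'b' => differ
  Position 7: 'a' vs 'a' => same
Total differences (Hamming distance): 7

7


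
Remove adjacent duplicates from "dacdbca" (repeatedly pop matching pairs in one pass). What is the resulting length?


Input: dacdbca
Stack-based adjacent duplicate removal:
  Read 'd': push. Stack: d
  Read 'a': push. Stack: da
  Read 'c': push. Stack: dac
  Read 'd': push. Stack: dacd
  Read 'b': push. Stack: dacdb
  Read 'c': push. Stack: dacdbc
  Read 'a': push. Stack: dacdbca
Final stack: "dacdbca" (length 7)

7


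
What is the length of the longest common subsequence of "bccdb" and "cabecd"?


LCS of "bccdb" and "cabecd"
DP table:
           c    a    b    e    c    d
      0    0    0    0    0    0    0
  b   0    0    0    1    1    1    1
  c   0    1    1    1    1    2    2
  c   0    1    1    1    1    2    2
  d   0    1    1    1    1    2    3
  b   0    1    1    2    2    2    3
LCS length = dp[5][6] = 3

3


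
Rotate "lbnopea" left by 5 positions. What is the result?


Input: "lbnopea", rotate left by 5
First 5 characters: "lbnop"
Remaining characters: "ea"
Concatenate remaining + first: "ea" + "lbnop" = "ealbnop"

ealbnop


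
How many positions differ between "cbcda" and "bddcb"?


Comparing "cbcda" and "bddcb" position by position:
  Position 0: 'c' vs 'b' => DIFFER
  Position 1: 'b' vs 'd' => DIFFER
  Position 2: 'c' vs 'd' => DIFFER
  Position 3: 'd' vs 'c' => DIFFER
  Position 4: 'a' vs 'b' => DIFFER
Positions that differ: 5

5


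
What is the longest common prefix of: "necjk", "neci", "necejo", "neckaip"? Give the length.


Words: necjk, neci, necejo, neckaip
  Position 0: all 'n' => match
  Position 1: all 'e' => match
  Position 2: all 'c' => match
  Position 3: ('j', 'i', 'e', 'k') => mismatch, stop
LCP = "nec" (length 3)

3


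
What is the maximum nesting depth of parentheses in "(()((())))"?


Input: "(()((())))"
Tracking depth:
  Position 0 '(': depth becomes 1
  Position 1 '(': depth becomes 2
  Position 2 ')': depth becomes 1
  Position 3 '(': depth becomes 2
  Position 4 '(': depth becomes 3
  Position 5 '(': depth becomes 4
  Position 6 ')': depth becomes 3
  Position 7 ')': depth becomes 2
  Position 8 ')': depth becomes 1
  Position 9 ')': depth becomes 0
Maximum depth reached: 4

4


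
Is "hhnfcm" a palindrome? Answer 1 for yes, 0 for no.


Input: hhnfcm
Reversed: mcfnhh
  Compare pos 0 ('h') with pos 5 ('m'): MISMATCH
  Compare pos 1 ('h') with pos 4 ('c'): MISMATCH
  Compare pos 2 ('n') with pos 3 ('f'): MISMATCH
Result: not a palindrome

0


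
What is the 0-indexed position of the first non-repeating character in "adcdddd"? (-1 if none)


Input: adcdddd
Character frequencies:
  'a': 1
  'c': 1
  'd': 5
Scanning left to right for freq == 1:
  Position 0 ('a'): unique! => answer = 0

0


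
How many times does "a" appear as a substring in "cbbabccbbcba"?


Searching for "a" in "cbbabccbbcba"
Scanning each position:
  Position 0: "c" => no
  Position 1: "b" => no
  Position 2: "b" => no
  Position 3: "a" => MATCH
  Position 4: "b" => no
  Position 5: "c" => no
  Position 6: "c" => no
  Position 7: "b" => no
  Position 8: "b" => no
  Position 9: "c" => no
  Position 10: "b" => no
  Position 11: "a" => MATCH
Total occurrences: 2

2


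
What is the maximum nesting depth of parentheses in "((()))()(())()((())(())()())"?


Input: "((()))()(())()((())(())()())"
Tracking depth:
  Position 0 '(': depth becomes 1
  Position 1 '(': depth becomes 2
  Position 2 '(': depth becomes 3
  Position 3 ')': depth becomes 2
  Position 4 ')': depth becomes 1
  Position 5 ')': depth becomes 0
  Position 6 '(': depth becomes 1
  Position 7 ')': depth becomes 0
  Position 8 '(': depth becomes 1
  Position 9 '(': depth becomes 2
  Position 10 ')': depth becomes 1
  Position 11 ')': depth becomes 0
  Position 12 '(': depth becomes 1
  Position 13 ')': depth becomes 0
  Position 14 '(': depth becomes 1
  Position 15 '(': depth becomes 2
  Position 16 '(': depth becomes 3
  Position 17 ')': depth becomes 2
  Position 18 ')': depth becomes 1
  Position 19 '(': depth becomes 2
  Position 20 '(': depth becomes 3
  Position 21 ')': depth becomes 2
  Position 22 ')': depth becomes 1
  Position 23 '(': depth becomes 2
  Position 24 ')': depth becomes 1
  Position 25 '(': depth becomes 2
  Position 26 ')': depth becomes 1
  Position 27 ')': depth becomes 0
Maximum depth reached: 3

3


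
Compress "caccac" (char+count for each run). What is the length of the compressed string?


Input: caccac
Runs:
  'c' x 1 => "c1"
  'a' x 1 => "a1"
  'c' x 2 => "c2"
  'a' x 1 => "a1"
  'c' x 1 => "c1"
Compressed: "c1a1c2a1c1"
Compressed length: 10

10


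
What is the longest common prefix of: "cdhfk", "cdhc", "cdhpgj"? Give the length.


Words: cdhfk, cdhc, cdhpgj
  Position 0: all 'c' => match
  Position 1: all 'd' => match
  Position 2: all 'h' => match
  Position 3: ('f', 'c', 'p') => mismatch, stop
LCP = "cdh" (length 3)

3


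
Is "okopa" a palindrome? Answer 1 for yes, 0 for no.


Input: okopa
Reversed: apoko
  Compare pos 0 ('o') with pos 4 ('a'): MISMATCH
  Compare pos 1 ('k') with pos 3 ('p'): MISMATCH
Result: not a palindrome

0


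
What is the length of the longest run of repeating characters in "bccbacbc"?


Input: "bccbacbc"
Scanning for longest run:
  Position 1 ('c'): new char, reset run to 1
  Position 2 ('c'): continues run of 'c', length=2
  Position 3 ('b'): new char, reset run to 1
  Position 4 ('a'): new char, reset run to 1
  Position 5 ('c'): new char, reset run to 1
  Position 6 ('b'): new char, reset run to 1
  Position 7 ('c'): new char, reset run to 1
Longest run: 'c' with length 2

2


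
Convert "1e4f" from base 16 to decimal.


Input: "1e4f" in base 16
Positional expansion:
  Digit '1' (value 1) x 16^3 = 4096
  Digit 'e' (value 14) x 16^2 = 3584
  Digit '4' (value 4) x 16^1 = 64
  Digit 'f' (value 15) x 16^0 = 15
Sum = 7759

7759


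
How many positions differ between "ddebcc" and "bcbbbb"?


Comparing "ddebcc" and "bcbbbb" position by position:
  Position 0: 'd' vs 'b' => DIFFER
  Position 1: 'd' vs 'c' => DIFFER
  Position 2: 'e' vs 'b' => DIFFER
  Position 3: 'b' vs 'b' => same
  Position 4: 'c' vs 'b' => DIFFER
  Position 5: 'c' vs 'b' => DIFFER
Positions that differ: 5

5


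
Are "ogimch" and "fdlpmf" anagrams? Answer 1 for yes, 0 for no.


Strings: "ogimch", "fdlpmf"
Sorted first:  cghimo
Sorted second: dfflmp
Differ at position 0: 'c' vs 'd' => not anagrams

0


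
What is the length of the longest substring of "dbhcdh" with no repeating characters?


Input: "dbhcdh"
Sliding window (track last position of each char):
  Position 0 ('d'): window [0,0] length 1 -- new best
  Position 1 ('b'): window [0,1] length 2 -- new best
  Position 2 ('h'): window [0,2] length 3 -- new best
  Position 3 ('c'): window [0,3] length 4 -- new best
  Position 4 ('d'): repeat (last at 0), move window start to 1
  Position 4 ('d'): window [1,4] length 4
  Position 5 ('h'): repeat (last at 2), move window start to 3
  Position 5 ('h'): window [3,5] length 3
Longest substring with no repeats: "dbhc" with length 4

4


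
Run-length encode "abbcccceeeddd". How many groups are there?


Input: abbcccceeeddd
Scanning for consecutive runs:
  Group 1: 'a' x 1 (positions 0-0)
  Group 2: 'b' x 2 (positions 1-2)
  Group 3: 'c' x 4 (positions 3-6)
  Group 4: 'e' x 3 (positions 7-9)
  Group 5: 'd' x 3 (positions 10-12)
Total groups: 5

5


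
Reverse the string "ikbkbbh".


Input: ikbkbbh
Reading characters right to left:
  Position 6: 'h'
  Position 5: 'b'
  Position 4: 'b'
  Position 3: 'k'
  Position 2: 'b'
  Position 1: 'k'
  Position 0: 'i'
Reversed: hbbkbki

hbbkbki


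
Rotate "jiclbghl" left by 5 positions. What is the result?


Input: "jiclbghl", rotate left by 5
First 5 characters: "jiclb"
Remaining characters: "ghl"
Concatenate remaining + first: "ghl" + "jiclb" = "ghljiclb"

ghljiclb


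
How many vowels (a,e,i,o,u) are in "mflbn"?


Input: mflbn
Checking each character:
  'm' at position 0: consonant
  'f' at position 1: consonant
  'l' at position 2: consonant
  'b' at position 3: consonant
  'n' at position 4: consonant
Total vowels: 0

0


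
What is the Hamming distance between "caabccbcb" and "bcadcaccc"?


Comparing "caabccbcb" and "bcadcaccc" position by position:
  Position 0: 'c' vs 'b' => differ
  Position 1: 'a' vs 'c' => differ
  Position 2: 'a' vs 'a' => same
  Position 3: 'b' vs 'd' => differ
  Position 4: 'c' vs 'c' => same
  Position 5: 'c' vs 'a' => differ
  Position 6: 'b' vs 'c' => differ
  Position 7: 'c' vs 'c' => same
  Position 8: 'b' vs 'c' => differ
Total differences (Hamming distance): 6

6


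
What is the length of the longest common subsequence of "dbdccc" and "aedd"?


LCS of "dbdccc" and "aedd"
DP table:
           a    e    d    d
      0    0    0    0    0
  d   0    0    0    1    1
  b   0    0    0    1    1
  d   0    0    0    1    2
  c   0    0    0    1    2
  c   0    0    0    1    2
  c   0    0    0    1    2
LCS length = dp[6][4] = 2

2


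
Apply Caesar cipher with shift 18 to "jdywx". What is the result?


Caesar cipher: shift "jdywx" by 18
  'j' (pos 9) + 18 = pos 1 = 'b'
  'd' (pos 3) + 18 = pos 21 = 'v'
  'y' (pos 24) + 18 = pos 16 = 'q'
  'w' (pos 22) + 18 = pos 14 = 'o'
  'x' (pos 23) + 18 = pos 15 = 'p'
Result: bvqop

bvqop


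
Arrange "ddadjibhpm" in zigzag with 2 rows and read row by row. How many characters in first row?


Zigzag "ddadjibhpm" into 2 rows:
Placing characters:
  'd' => row 0
  'd' => row 1
  'a' => row 0
  'd' => row 1
  'j' => row 0
  'i' => row 1
  'b' => row 0
  'h' => row 1
  'p' => row 0
  'm' => row 1
Rows:
  Row 0: "dajbp"
  Row 1: "ddihm"
First row length: 5

5


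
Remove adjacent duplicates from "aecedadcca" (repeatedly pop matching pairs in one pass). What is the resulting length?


Input: aecedadcca
Stack-based adjacent duplicate removal:
  Read 'a': push. Stack: a
  Read 'e': push. Stack: ae
  Read 'c': push. Stack: aec
  Read 'e': push. Stack: aece
  Read 'd': push. Stack: aeced
  Read 'a': push. Stack: aeceda
  Read 'd': push. Stack: aecedad
  Read 'c': push. Stack: aecedadc
  Read 'c': matches stack top 'c' => pop. Stack: aecedad
  Read 'a': push. Stack: aecedada
Final stack: "aecedada" (length 8)

8


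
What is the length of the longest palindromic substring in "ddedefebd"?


Input: "ddedefebd"
Checking substrings for palindromes:
  [1:4] "ded" (len 3) => palindrome
  [2:5] "ede" (len 3) => palindrome
  [4:7] "efe" (len 3) => palindrome
  [0:2] "dd" (len 2) => palindrome
Longest palindromic substring: "ded" with length 3

3


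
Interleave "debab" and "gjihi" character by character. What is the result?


Interleaving "debab" and "gjihi":
  Position 0: 'd' from first, 'g' from second => "dg"
  Position 1: 'e' from first, 'j' from second => "ej"
  Position 2: 'b' from first, 'i' from second => "bi"
  Position 3: 'a' from first, 'h' from second => "ah"
  Position 4: 'b' from first, 'i' from second => "bi"
Result: dgejbiahbi

dgejbiahbi


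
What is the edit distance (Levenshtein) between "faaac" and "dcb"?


Computing edit distance: "faaac" -> "dcb"
DP table:
           d    c    b
      0    1    2    3
  f   1    1    2    3
  a   2    2    2    3
  a   3    3    3    3
  a   4    4    4    4
  c   5    5    4    5
Edit distance = dp[5][3] = 5

5


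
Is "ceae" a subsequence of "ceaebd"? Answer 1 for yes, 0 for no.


Check if "ceae" is a subsequence of "ceaebd"
Greedy scan:
  Position 0 ('c'): matches sub[0] = 'c'
  Position 1 ('e'): matches sub[1] = 'e'
  Position 2 ('a'): matches sub[2] = 'a'
  Position 3 ('e'): matches sub[3] = 'e'
  Position 4 ('b'): no match needed
  Position 5 ('d'): no match needed
All 4 characters matched => is a subsequence

1


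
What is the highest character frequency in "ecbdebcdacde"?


Input: ecbdebcdacde
Character counts:
  'a': 1
  'b': 2
  'c': 3
  'd': 3
  'e': 3
Maximum frequency: 3

3


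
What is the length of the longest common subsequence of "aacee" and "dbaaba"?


LCS of "aacee" and "dbaaba"
DP table:
           d    b    a    a    b    a
      0    0    0    0    0    0    0
  a   0    0    0    1    1    1    1
  a   0    0    0    1    2    2    2
  c   0    0    0    1    2    2    2
  e   0    0    0    1    2    2    2
  e   0    0    0    1    2    2    2
LCS length = dp[5][6] = 2

2


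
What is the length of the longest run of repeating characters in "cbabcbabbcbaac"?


Input: "cbabcbabbcbaac"
Scanning for longest run:
  Position 1 ('b'): new char, reset run to 1
  Position 2 ('a'): new char, reset run to 1
  Position 3 ('b'): new char, reset run to 1
  Position 4 ('c'): new char, reset run to 1
  Position 5 ('b'): new char, reset run to 1
  Position 6 ('a'): new char, reset run to 1
  Position 7 ('b'): new char, reset run to 1
  Position 8 ('b'): continues run of 'b', length=2
  Position 9 ('c'): new char, reset run to 1
  Position 10 ('b'): new char, reset run to 1
  Position 11 ('a'): new char, reset run to 1
  Position 12 ('a'): continues run of 'a', length=2
  Position 13 ('c'): new char, reset run to 1
Longest run: 'b' with length 2

2


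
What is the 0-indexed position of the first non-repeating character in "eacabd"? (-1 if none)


Input: eacabd
Character frequencies:
  'a': 2
  'b': 1
  'c': 1
  'd': 1
  'e': 1
Scanning left to right for freq == 1:
  Position 0 ('e'): unique! => answer = 0

0


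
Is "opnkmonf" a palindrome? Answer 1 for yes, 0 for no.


Input: opnkmonf
Reversed: fnomknpo
  Compare pos 0 ('o') with pos 7 ('f'): MISMATCH
  Compare pos 1 ('p') with pos 6 ('n'): MISMATCH
  Compare pos 2 ('n') with pos 5 ('o'): MISMATCH
  Compare pos 3 ('k') with pos 4 ('m'): MISMATCH
Result: not a palindrome

0


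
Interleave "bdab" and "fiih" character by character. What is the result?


Interleaving "bdab" and "fiih":
  Position 0: 'b' from first, 'f' from second => "bf"
  Position 1: 'd' from first, 'i' from second => "di"
  Position 2: 'a' from first, 'i' from second => "ai"
  Position 3: 'b' from first, 'h' from second => "bh"
Result: bfdiaibh

bfdiaibh


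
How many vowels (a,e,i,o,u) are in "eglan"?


Input: eglan
Checking each character:
  'e' at position 0: vowel (running total: 1)
  'g' at position 1: consonant
  'l' at position 2: consonant
  'a' at position 3: vowel (running total: 2)
  'n' at position 4: consonant
Total vowels: 2

2


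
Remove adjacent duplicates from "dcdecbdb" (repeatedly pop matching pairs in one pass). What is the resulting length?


Input: dcdecbdb
Stack-based adjacent duplicate removal:
  Read 'd': push. Stack: d
  Read 'c': push. Stack: dc
  Read 'd': push. Stack: dcd
  Read 'e': push. Stack: dcde
  Read 'c': push. Stack: dcdec
  Read 'b': push. Stack: dcdecb
  Read 'd': push. Stack: dcdecbd
  Read 'b': push. Stack: dcdecbdb
Final stack: "dcdecbdb" (length 8)

8


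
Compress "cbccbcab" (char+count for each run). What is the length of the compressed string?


Input: cbccbcab
Runs:
  'c' x 1 => "c1"
  'b' x 1 => "b1"
  'c' x 2 => "c2"
  'b' x 1 => "b1"
  'c' x 1 => "c1"
  'a' x 1 => "a1"
  'b' x 1 => "b1"
Compressed: "c1b1c2b1c1a1b1"
Compressed length: 14

14


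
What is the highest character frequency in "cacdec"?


Input: cacdec
Character counts:
  'a': 1
  'c': 3
  'd': 1
  'e': 1
Maximum frequency: 3

3


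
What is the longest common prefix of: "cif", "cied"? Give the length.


Words: cif, cied
  Position 0: all 'c' => match
  Position 1: all 'i' => match
  Position 2: ('f', 'e') => mismatch, stop
LCP = "ci" (length 2)

2


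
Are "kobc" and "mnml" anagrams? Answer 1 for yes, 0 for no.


Strings: "kobc", "mnml"
Sorted first:  bcko
Sorted second: lmmn
Differ at position 0: 'b' vs 'l' => not anagrams

0


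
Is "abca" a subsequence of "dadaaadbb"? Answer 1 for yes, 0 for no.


Check if "abca" is a subsequence of "dadaaadbb"
Greedy scan:
  Position 0 ('d'): no match needed
  Position 1 ('a'): matches sub[0] = 'a'
  Position 2 ('d'): no match needed
  Position 3 ('a'): no match needed
  Position 4 ('a'): no match needed
  Position 5 ('a'): no match needed
  Position 6 ('d'): no match needed
  Position 7 ('b'): matches sub[1] = 'b'
  Position 8 ('b'): no match needed
Only matched 2/4 characters => not a subsequence

0
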